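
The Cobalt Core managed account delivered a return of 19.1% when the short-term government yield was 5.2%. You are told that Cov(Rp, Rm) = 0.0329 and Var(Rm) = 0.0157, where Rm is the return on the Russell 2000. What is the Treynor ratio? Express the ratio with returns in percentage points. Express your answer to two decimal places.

β = Cov / Var = 0.0329 / 0.0157 = 2.0955
Treynor = (Rp − Rf) / β = (19.1% − 5.2%) / 2.0955 = 13.90 / 2.0955 = 6.6333

6.63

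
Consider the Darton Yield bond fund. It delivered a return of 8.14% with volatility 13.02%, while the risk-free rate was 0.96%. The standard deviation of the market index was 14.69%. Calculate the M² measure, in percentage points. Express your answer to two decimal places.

9.06

Sharpe = (Rp − Rf) / σp = (8.14% − 0.96%) / 13.02% = 0.5515
M² = Rf + Sharpe × σm = 0.96% + 0.5515 × 14.69% = 9.0615%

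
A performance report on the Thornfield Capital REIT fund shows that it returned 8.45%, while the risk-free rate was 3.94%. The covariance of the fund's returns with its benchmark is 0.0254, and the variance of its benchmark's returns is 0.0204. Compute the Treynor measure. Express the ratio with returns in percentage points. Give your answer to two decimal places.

β = Cov / Var = 0.0254 / 0.0204 = 1.2451
Treynor = (Rp − Rf) / β = (8.45% − 3.94%) / 1.2451 = 4.51 / 1.2451 = 3.6222

3.62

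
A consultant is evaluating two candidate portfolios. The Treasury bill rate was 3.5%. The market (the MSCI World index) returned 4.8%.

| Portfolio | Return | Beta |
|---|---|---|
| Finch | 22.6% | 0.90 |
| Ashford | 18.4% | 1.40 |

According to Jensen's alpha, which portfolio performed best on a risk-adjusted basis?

Finch

Finch: α = 22.6% − [3.5% + 0.90 × (4.8% − 3.5%)] = 17.930
Ashford: α = 18.4% − [3.5% + 1.40 × (4.8% − 3.5%)] = 13.080
Highest: Finch (17.930).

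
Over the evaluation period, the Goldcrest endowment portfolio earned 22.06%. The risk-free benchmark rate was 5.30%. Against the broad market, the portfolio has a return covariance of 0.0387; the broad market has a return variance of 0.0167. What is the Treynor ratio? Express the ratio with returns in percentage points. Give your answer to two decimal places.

7.23

β = Cov / Var = 0.0387 / 0.0167 = 2.3174
Treynor = (Rp − Rf) / β = (22.06% − 5.30%) / 2.3174 = 16.76 / 2.3174 = 7.2322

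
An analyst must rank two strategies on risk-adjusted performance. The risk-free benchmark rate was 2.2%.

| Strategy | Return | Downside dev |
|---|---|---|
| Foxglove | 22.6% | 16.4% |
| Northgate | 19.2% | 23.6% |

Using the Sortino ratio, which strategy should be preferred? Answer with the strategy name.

Foxglove: Sortino ratio = (22.6% − 2.2%) / 16.4% = 1.244
Northgate: Sortino ratio = (19.2% − 2.2%) / 23.6% = 0.720
Highest: Foxglove (1.244).

Foxglove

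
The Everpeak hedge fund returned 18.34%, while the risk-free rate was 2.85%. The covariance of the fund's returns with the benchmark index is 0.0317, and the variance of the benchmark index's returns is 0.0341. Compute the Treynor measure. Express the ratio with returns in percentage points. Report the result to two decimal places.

β = Cov / Var = 0.0317 / 0.0341 = 0.9296
Treynor = (Rp − Rf) / β = (18.34% − 2.85%) / 0.9296 = 15.49 / 0.9296 = 16.6631

16.66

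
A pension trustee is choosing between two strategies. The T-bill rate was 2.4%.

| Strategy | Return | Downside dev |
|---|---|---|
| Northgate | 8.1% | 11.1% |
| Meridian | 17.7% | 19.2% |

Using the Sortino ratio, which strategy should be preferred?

Meridian

Northgate: Sortino ratio = (8.1% − 2.4%) / 11.1% = 0.514
Meridian: Sortino ratio = (17.7% − 2.4%) / 19.2% = 0.797
Highest: Meridian (0.797).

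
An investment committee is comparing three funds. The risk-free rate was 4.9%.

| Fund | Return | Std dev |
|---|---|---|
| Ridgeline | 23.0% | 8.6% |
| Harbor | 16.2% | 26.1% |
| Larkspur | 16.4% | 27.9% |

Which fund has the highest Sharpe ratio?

Ridgeline: Sharpe ratio = (23.0% − 4.9%) / 8.6% = 2.105
Harbor: Sharpe ratio = (16.2% − 4.9%) / 26.1% = 0.433
Larkspur: Sharpe ratio = (16.4% − 4.9%) / 27.9% = 0.412
Highest: Ridgeline (2.105).

Ridgeline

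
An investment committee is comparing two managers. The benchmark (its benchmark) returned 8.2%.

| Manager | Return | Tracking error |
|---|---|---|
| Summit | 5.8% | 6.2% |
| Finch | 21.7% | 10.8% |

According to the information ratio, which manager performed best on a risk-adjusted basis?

Finch

Summit: IR = (5.8% − 8.2%) / 6.2% = -0.387
Finch: IR = (21.7% − 8.2%) / 10.8% = 1.250
Highest: Finch (1.250).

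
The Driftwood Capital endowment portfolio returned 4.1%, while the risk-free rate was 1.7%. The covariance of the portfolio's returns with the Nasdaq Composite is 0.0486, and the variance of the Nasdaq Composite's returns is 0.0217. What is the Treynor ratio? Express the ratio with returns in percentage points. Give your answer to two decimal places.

β = Cov / Var = 0.0486 / 0.0217 = 2.2396
Treynor = (Rp − Rf) / β = (4.1% − 1.7%) / 2.2396 = 2.40 / 2.2396 = 1.0716

1.07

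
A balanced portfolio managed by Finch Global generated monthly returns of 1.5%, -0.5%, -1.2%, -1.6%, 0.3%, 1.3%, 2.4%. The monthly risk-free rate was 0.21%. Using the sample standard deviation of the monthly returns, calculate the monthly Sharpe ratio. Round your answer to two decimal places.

0.07

Mean return r̄ = 2.20 / 7 = 0.3143%
Sample σ = √[Σ(r − r̄)² / 6] = √[13.3486 / 6] = √2.2248 = 1.4916%
Sharpe = (r̄ − rf) / σ = (0.3143 − 0.21) / 1.4916 = 0.1043 / 1.4916 = 0.0699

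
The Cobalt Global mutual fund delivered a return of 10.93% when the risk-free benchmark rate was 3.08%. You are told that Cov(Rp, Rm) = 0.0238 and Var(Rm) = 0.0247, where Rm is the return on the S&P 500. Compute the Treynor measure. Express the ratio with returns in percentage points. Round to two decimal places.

β = Cov / Var = 0.0238 / 0.0247 = 0.9636
Treynor = (Rp − Rf) / β = (10.93% − 3.08%) / 0.9636 = 7.85 / 0.9636 = 8.1465

8.15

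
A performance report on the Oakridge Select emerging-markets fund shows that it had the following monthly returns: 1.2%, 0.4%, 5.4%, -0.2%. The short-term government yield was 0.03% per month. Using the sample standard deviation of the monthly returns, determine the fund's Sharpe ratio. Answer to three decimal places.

r̄ = (1.2 + 0.4 + 5.4 − 0.2) / 4 = 1.7000%
Sample std dev = √[19.2400 / 3] = 2.5325%
Sharpe = (r̄ − rf) / σ = (1.7000 − 0.03) / 2.5325 = 1.6700 / 2.5325 = 0.6594

0.659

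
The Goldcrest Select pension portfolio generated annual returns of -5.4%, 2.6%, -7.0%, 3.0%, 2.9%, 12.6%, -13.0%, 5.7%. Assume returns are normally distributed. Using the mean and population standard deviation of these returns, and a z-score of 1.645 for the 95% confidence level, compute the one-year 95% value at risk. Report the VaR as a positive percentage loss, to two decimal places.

12.33

r̄ = (-5.4 + 2.6 − 7 + 3 + 2.9 + 12.6 − 13 + 5.7) / 8 = 1.40 / 8 = 0.1750%
Σ(r − r̄)² = (-5.4 − 0.1750)² + (2.6 − 0.1750)² + … = 462.3350
population σ = √(462.3350 / 8) = √57.7919 = 7.6021%
VaR = −(r̄ − z·σ) = −(0.1750 − 1.645 × 7.6021) = −(-12.3305) = 12.3305%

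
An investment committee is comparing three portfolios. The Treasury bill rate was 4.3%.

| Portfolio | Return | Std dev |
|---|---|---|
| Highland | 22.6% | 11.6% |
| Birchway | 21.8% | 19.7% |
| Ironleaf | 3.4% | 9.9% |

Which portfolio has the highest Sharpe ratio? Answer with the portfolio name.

Highland: Sharpe ratio = (22.6% − 4.3%) / 11.6% = 1.578
Birchway: Sharpe ratio = (21.8% − 4.3%) / 19.7% = 0.888
Ironleaf: Sharpe ratio = (3.4% − 4.3%) / 9.9% = -0.091
Highest: Highland (1.578).

Highland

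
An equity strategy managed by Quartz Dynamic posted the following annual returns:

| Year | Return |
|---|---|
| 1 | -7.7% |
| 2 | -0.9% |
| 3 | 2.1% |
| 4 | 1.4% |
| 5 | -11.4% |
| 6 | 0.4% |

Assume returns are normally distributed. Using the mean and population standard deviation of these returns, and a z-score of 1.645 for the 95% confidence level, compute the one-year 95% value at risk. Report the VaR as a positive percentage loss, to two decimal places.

11.00

Mean return r̄ = -16.10 / 6 = -2.6833%
Population σ = √[Σ(r − r̄)² / 6] = √[153.3883 / 6] = √25.5647 = 5.0562%
VaR = −(r̄ − z·σ) = −(-2.6833 − 1.645 × 5.0562) = −(-11.0007) = 11.0007%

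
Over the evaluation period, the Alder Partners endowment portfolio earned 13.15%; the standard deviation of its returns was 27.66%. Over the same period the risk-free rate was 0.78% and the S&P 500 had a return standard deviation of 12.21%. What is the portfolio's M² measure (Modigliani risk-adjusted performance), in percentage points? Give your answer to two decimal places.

6.24

Sharpe = (Rp − Rf) / σp = (13.15% − 0.78%) / 27.66% = 0.4472
M² = Rf + Sharpe × σm = 0.78% + 0.4472 × 12.21% = 6.2403%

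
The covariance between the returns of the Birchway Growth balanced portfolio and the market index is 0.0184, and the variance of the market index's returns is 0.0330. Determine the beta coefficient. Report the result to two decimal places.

β = Cov(Rp, Rm) / Var(Rm) = 0.0184 / 0.0330 = 0.5576

0.56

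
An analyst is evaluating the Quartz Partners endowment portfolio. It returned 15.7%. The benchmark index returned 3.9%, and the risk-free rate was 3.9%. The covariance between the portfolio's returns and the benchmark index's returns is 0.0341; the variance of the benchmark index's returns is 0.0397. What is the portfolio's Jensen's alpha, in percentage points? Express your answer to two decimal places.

β = Cov / Var = 0.0341 / 0.0397 = 0.8589
E[R] = Rf + β(Rm − Rf) = 3.9% + 0.8589 × (3.9% − 3.9%) = 3.9000%
α = Rp − E[R] = 15.7% − 3.9000% = 11.8000

11.80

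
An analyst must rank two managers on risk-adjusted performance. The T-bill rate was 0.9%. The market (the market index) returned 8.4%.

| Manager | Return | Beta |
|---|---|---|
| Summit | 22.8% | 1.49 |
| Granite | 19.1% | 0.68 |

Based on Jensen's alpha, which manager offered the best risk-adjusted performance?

Summit: α = 22.8% − [0.9% + 1.49 × (8.4% − 0.9%)] = 10.725
Granite: α = 19.1% − [0.9% + 0.68 × (8.4% − 0.9%)] = 13.100
Highest: Granite (13.100).

Granite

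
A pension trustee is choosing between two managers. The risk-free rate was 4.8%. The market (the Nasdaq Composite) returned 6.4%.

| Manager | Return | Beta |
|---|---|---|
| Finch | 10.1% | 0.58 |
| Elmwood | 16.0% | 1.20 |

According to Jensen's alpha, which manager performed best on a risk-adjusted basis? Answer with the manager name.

Elmwood

Finch: α = 10.1% − [4.8% + 0.58 × (6.4% − 4.8%)] = 4.372
Elmwood: α = 16.0% − [4.8% + 1.20 × (6.4% − 4.8%)] = 9.280
Highest: Elmwood (9.280).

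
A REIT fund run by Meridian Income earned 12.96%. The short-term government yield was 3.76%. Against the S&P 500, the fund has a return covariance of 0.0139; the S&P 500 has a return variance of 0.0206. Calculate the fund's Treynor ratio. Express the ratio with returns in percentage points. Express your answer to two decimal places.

13.63

β = Cov / Var = 0.0139 / 0.0206 = 0.6748
Treynor = (Rp − Rf) / β = (12.96% − 3.76%) / 0.6748 = 9.20 / 0.6748 = 13.6337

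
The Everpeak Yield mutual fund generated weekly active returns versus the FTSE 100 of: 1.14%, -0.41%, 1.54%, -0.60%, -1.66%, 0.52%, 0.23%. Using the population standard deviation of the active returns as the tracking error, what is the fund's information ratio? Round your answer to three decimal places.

0.107

r̄ = (1.14 − 0.41 + 1.54 − 0.6 − 1.66 + 0.52 + 0.23) / 7 = 0.760 / 7 = 0.1086%
Σ(r − r̄)² = (1.14 − 0.1086)² + (-0.41 − 0.1086)² + (1.54 − 0.1086)² + … = 7.1957
σ = √[7.1957 / 7] = 1.0139%
IR = r̄ / tracking error = 0.1086 / 1.0139 = 0.1071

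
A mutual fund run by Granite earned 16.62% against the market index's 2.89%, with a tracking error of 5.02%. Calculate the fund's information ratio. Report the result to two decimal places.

IR = (Rp − Rb) / TE = (16.62% − 2.89%) / 5.02% = 13.73% / 5.02% = 2.7351

2.74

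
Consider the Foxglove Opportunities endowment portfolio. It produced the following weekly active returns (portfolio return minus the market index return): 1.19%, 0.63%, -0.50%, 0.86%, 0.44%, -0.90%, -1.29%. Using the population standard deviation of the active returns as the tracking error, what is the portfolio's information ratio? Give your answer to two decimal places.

0.07

μ = (1.19 + 0.63 − 0.5 + 0.86 + 0.44 − 0.9 − 1.29) / 7 = 0.430 / 7 = 0.0614%
Population std dev = √[5.4439 / 7] = 0.8819%
IR = μ / tracking error = 0.0614 / 0.8819 = 0.0696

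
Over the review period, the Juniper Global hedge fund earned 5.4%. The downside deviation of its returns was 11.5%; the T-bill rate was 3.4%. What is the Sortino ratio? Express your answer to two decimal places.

0.17

Sortino = (Rp − Rf) / σd = (5.4% − 3.4%) / 11.5% = 2.00% / 11.5% = 0.1739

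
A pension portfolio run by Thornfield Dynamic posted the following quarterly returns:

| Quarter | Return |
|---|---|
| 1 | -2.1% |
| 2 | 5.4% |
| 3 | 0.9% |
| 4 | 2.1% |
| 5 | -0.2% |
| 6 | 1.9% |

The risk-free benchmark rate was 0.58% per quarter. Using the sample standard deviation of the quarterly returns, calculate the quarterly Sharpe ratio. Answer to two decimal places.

0.30

r̄ = (-2.1 + 5.4 + 0.9 + 2.1 − 0.2 + 1.9) / 6 = 1.3333%
Sample std dev = √[31.7733 / 5] = 2.5208%
Sharpe = (r̄ − rf) / σ = (1.3333 − 0.58) / 2.5208 = 0.7533 / 2.5208 = 0.2988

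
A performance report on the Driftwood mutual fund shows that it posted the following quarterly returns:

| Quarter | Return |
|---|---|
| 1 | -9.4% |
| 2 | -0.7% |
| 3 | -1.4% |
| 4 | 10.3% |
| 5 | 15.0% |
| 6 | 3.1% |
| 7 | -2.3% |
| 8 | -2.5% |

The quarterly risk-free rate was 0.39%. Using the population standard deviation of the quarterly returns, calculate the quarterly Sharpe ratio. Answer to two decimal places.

μ = (-9.4 − 0.7 − 1.4 + 10.3 + 15 + 3.1 − 2.3 − 2.5) / 8 = 1.5125%
Σ(r − μ)² = (-9.4 − 1.5125)² + (-0.7 − 1.5125)² + … = 424.7488
σ = √[424.7488 / 8] = 7.2865%
Sharpe = (μ − rf) / σ = (1.5125 − 0.39) / 7.2865 = 1.1225 / 7.2865 = 0.1541

0.15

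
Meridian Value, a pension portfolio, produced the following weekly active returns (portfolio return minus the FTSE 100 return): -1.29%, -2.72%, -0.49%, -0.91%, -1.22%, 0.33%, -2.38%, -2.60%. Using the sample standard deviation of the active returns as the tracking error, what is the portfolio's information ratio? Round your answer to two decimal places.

μ = (-1.29 − 2.72 − 0.49 − 0.91 − 1.22 + 0.33 − 2.38 − 2.6) / 8 = -11.280 / 8 = -1.4100%
Σ(r − μ)² = 8.2476; sample σ = √(8.2476/7) = 1.0855%
IR = μ / tracking error = -1.4100 / 1.0855 = -1.2989

-1.30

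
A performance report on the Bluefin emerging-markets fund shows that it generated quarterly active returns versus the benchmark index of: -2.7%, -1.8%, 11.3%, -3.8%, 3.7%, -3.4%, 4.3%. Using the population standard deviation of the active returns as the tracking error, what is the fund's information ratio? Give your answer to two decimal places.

r̄ = (-2.7 − 1.8 + 11.3 − 3.8 + 3.7 − 3.4 + 4.3) / 7 = 1.0857%
Σ(r − r̄)² = (-2.7 − 1.0857)² + (-1.8 − 1.0857)² + (11.3 − 1.0857)² + … = 188.1486
σ = √[188.1486 / 7] = 5.1844%
IR = r̄ / tracking error = 1.0857 / 5.1844 = 0.2094

0.21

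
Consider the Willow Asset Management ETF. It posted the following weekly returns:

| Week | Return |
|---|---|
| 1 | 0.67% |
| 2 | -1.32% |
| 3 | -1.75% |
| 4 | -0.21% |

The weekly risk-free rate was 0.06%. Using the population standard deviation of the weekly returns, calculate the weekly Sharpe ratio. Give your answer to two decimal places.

μ = (0.67 − 1.32 − 1.75 − 0.21) / 4 = -2.610 / 4 = -0.6525%
Population std dev = √[3.5949 / 4] = 0.9480%
Sharpe = (μ − rf) / σ = (-0.6525 − 0.06) / 0.9480 = -0.7125 / 0.9480 = -0.7516

-0.75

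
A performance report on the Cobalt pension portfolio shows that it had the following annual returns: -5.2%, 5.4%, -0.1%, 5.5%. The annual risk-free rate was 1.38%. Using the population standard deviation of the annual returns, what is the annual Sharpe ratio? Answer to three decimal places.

0.005

Mean return μ = 5.60 / 4 = 1.4000%
Σ(r − μ)² = (-5.2 − 1.4000)² + (5.4 − 1.4000)² + (-0.1 − 1.4000)² + … = 78.6200
population σ = √(78.6200 / 4) = √19.6550 = 4.4334%
Sharpe = (μ − rf) / σ = (1.4000 − 1.38) / 4.4334 = 0.0200 / 4.4334 = 0.0045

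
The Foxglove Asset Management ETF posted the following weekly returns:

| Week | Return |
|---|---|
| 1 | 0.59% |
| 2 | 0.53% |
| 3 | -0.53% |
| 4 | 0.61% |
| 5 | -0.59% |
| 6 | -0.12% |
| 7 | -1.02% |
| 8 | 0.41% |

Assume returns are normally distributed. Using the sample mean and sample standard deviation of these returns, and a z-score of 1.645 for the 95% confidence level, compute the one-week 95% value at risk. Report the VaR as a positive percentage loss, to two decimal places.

1.06

r̄ = (0.59 + 0.53 − 0.53 + 0.61 − 0.59 − 0.12 − 1.02 + 0.41) / 8 = -0.120 / 8 = -0.0150%
Sample std dev = √[2.8512 / 7] = 0.6382%
VaR = −(r̄ − z·σ) = −(-0.0150 − 1.645 × 0.6382) = −(-1.0648) = 1.0648%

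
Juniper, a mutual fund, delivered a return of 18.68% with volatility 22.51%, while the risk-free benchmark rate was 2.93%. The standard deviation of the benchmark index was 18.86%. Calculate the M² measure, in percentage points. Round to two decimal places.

Sharpe = (Rp − Rf) / σp = (18.68% − 2.93%) / 22.51% = 0.6997
M² = Rf + Sharpe × σm = 2.93% + 0.6997 × 18.86% = 16.1263%

16.13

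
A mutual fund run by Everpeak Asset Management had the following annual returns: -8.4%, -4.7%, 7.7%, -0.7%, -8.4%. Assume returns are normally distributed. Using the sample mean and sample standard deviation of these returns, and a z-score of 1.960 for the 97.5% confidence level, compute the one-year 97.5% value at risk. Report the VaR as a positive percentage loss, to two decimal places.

μ = (-8.4 − 4.7 + 7.7 − 0.7 − 8.4) / 5 = -2.9000%
Σ(r − μ)² = (-8.4 − (-2.9000))² + (-4.7 − (-2.9000))² + … = 180.9400
sample σ = √(180.9400 / 4) = √45.2350 = 6.7257%
VaR = −(μ − z·σ) = −(-2.9000 − 1.960 × 6.7257) = −(-16.0824) = 16.0824%

16.08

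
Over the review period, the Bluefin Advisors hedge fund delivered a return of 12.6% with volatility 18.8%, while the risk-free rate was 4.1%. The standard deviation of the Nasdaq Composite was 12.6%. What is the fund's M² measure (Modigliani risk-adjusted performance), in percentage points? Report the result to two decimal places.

9.80

Sharpe = (Rp − Rf) / σp = (12.6% − 4.1%) / 18.8% = 0.4521
M² = Rf + Sharpe × σm = 4.1% + 0.4521 × 12.6% = 9.7965%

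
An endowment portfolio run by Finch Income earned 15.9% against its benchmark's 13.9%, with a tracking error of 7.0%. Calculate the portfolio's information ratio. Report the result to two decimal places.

IR = (Rp − Rb) / TE = (15.9% − 13.9%) / 7.0% = 2.00% / 7.0% = 0.2857

0.29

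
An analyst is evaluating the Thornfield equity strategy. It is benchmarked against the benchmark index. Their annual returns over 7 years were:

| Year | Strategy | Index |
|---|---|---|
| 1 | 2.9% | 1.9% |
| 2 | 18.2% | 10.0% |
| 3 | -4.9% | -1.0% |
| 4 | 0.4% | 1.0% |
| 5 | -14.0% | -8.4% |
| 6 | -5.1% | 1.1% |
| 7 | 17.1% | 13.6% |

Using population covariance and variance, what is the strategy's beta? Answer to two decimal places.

1.59

r̄p = 2.0857%,  r̄m = 2.6000%
Cov = Σ(rp − r̄p)(rm − r̄m) / 7 = 71.3429
Var(rm) = Σ(rm − r̄m)² / 7 = 45.0029
β = Cov / Var = 71.3429 / 45.0029 = 1.5853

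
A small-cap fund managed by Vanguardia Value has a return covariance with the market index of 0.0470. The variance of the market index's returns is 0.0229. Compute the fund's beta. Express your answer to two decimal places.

β = Cov(Rp, Rm) / Var(Rm) = 0.0470 / 0.0229 = 2.0524

2.05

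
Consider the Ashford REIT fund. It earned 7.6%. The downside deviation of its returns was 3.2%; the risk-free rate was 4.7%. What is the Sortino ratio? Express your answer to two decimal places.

Sortino = (Rp − Rf) / σd = (7.6% − 4.7%) / 3.2% = 2.90% / 3.2% = 0.9063

0.91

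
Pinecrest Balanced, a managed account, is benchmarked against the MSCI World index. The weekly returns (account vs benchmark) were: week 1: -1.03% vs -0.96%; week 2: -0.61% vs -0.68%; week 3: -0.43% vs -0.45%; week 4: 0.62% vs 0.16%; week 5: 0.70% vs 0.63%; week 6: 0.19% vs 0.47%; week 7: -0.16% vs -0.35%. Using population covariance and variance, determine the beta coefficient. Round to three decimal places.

1.004

r̄p = -0.1029%,  r̄m = -0.1686%
Cov = Σ(rp − r̄p)(rm − r̄m) / 7 = 0.3087
Var(rm) = Σ(rm − r̄m)² / 7 = 0.3076
β = Cov / Var = 0.3087 / 0.3076 = 1.0036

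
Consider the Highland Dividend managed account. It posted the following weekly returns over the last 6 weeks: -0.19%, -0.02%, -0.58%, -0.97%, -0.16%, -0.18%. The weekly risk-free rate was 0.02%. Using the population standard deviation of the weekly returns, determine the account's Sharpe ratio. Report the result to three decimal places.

-1.136

r̄ = (-0.19 − 0.02 − 0.58 − 0.97 − 0.16 − 0.18) / 6 = -0.3500%
Σ(r − r̄)² = (-0.19 − (-0.3500))² + (-0.02 − (-0.3500))² + (-0.58 − (-0.3500))² + … = 0.6368
σ = √[0.6368 / 6] = 0.3258%
Sharpe = (r̄ − rf) / σ = (-0.3500 − 0.02) / 0.3258 = -0.3700 / 0.3258 = -1.1357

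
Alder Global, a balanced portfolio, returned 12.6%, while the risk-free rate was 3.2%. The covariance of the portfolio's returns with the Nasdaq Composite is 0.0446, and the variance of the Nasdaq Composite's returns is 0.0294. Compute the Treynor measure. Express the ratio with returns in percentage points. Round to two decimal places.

β = Cov / Var = 0.0446 / 0.0294 = 1.5170
Treynor = (Rp − Rf) / β = (12.6% − 3.2%) / 1.5170 = 9.40 / 1.5170 = 6.1964

6.20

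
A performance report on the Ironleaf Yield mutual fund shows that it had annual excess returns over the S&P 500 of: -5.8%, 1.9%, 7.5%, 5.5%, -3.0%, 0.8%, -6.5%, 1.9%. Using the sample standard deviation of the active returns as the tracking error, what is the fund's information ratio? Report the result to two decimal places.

μ = (-5.8 + 1.9 + 7.5 + 5.5 − 3 + 0.8 − 6.5 + 1.9) / 8 = 2.30 / 8 = 0.2875%
Σ(r − μ)² = (-5.8 − 0.2875)² + (1.9 − 0.2875)² + (7.5 − 0.2875)² + … = 178.5888
sample σ = √(178.5888 / 7) = √25.5127 = 5.0510%
IR = μ / tracking error = 0.2875 / 5.0510 = 0.0569

0.06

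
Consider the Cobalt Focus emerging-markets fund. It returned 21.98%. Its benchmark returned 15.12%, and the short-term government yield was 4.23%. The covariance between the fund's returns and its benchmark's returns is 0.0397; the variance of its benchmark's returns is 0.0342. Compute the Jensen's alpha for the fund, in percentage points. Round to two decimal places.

β = Cov / Var = 0.0397 / 0.0342 = 1.1608
E[R] = Rf + β(Rm − Rf) = 4.23% + 1.1608 × (15.12% − 4.23%) = 16.8711%
α = Rp − E[R] = 21.98% − 16.8711% = 5.1089

5.11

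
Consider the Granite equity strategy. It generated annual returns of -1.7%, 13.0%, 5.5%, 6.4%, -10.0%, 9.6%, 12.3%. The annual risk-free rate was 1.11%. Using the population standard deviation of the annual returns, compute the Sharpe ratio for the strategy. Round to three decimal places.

0.510

Mean return r̄ = 35.10 / 7 = 5.0143%
Population std dev = √[410.5486 / 7] = 7.6583%
Sharpe = (r̄ − rf) / σ = (5.0143 − 1.11) / 7.6583 = 3.9043 / 7.6583 = 0.5098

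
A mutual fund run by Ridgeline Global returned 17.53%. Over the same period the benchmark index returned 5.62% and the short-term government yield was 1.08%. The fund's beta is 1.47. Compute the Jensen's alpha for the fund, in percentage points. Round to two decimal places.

9.78

CAPM expected return = Rf + β(Rm − Rf) = 1.08% + 1.47 × (5.62% − 1.08%) = 1.08 + 1.47 × 4.54 = 7.7538%
Jensen's α = Rp − E[R] = 17.53% − 7.7538% = 9.7762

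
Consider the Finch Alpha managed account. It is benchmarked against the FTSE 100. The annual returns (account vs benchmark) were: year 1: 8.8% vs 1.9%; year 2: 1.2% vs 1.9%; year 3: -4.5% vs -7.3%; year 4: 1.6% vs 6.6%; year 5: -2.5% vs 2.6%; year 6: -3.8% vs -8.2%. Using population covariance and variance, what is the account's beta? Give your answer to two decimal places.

r̄p = 0.1333%,  r̄m = -0.4167%
Cov = Σ(rp − r̄p)(rm − r̄m) / 6 = 14.5672
Var(rm) = Σ(rm − r̄m)² / 6 = 29.5047
β = Cov / Var = 14.5672 / 29.5047 = 0.4937

0.49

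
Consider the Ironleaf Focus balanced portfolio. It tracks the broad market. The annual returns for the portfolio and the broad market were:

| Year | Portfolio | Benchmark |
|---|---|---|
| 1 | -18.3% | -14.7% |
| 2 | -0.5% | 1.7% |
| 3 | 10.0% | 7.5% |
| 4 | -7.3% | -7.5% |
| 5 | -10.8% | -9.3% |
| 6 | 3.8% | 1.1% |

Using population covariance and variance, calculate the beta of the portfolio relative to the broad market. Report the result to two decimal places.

r̄p = -3.8500%,  r̄m = -3.5333%
Cov = Σ(rp − r̄p)(rm − r̄m) / 6 = 70.1517
Var(rm) = Σ(rm − r̄m)² / 6 = 57.3789
β = Cov / Var = 70.1517 / 57.3789 = 1.2226

1.22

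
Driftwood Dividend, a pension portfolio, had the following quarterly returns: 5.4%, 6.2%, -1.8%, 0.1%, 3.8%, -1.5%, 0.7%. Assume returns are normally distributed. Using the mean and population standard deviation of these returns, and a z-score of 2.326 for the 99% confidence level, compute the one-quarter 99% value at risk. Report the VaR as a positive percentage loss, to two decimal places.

5.20

r̄ = (5.4 + 6.2 − 1.8 + 0.1 + 3.8 − 1.5 + 0.7) / 7 = 12.90 / 7 = 1.8429%
Σ(r − r̄)² = (5.4 − 1.8429)² + (6.2 − 1.8429)² + (-1.8 − 1.8429)² + … = 64.2571
population σ = √(64.2571 / 7) = √9.1796 = 3.0298%
VaR = −(r̄ − z·σ) = −(1.8429 − 2.326 × 3.0298) = −(-5.2044) = 5.2044%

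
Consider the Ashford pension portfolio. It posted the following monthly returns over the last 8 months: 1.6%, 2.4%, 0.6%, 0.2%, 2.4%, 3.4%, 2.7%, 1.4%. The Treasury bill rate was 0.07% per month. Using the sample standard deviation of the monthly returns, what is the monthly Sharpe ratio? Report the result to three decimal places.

1.625

Mean return r̄ = 14.70 / 8 = 1.8375%
Σ(r − r̄)² = 8.2788; sample σ = √(8.2788/7) = 1.0875%
Sharpe = (r̄ − rf) / σ = (1.8375 − 0.07) / 1.0875 = 1.7675 / 1.0875 = 1.6253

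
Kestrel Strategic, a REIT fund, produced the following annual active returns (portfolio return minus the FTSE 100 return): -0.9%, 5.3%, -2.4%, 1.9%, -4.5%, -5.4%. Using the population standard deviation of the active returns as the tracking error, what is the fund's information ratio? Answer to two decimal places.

μ = (-0.9 + 5.3 − 2.4 + 1.9 − 4.5 − 5.4) / 6 = -1.0000%
Σ(r − μ)² = 81.6800; population σ = √(81.6800/6) = 3.6896%
IR = μ / tracking error = -1.0000 / 3.6896 = -0.2710

-0.27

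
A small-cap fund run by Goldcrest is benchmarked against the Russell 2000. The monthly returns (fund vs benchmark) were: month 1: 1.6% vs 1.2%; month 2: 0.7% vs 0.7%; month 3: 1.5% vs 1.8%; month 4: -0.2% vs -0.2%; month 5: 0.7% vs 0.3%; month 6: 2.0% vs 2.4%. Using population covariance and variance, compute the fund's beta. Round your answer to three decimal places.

0.784

r̄p = 1.0500%,  r̄m = 1.0333%
Cov = Σ(rp − r̄p)(rm − r̄m) / 6 = 0.6083
Var(rm) = Σ(rm − r̄m)² / 6 = 0.7756
β = Cov / Var = 0.6083 / 0.7756 = 0.7843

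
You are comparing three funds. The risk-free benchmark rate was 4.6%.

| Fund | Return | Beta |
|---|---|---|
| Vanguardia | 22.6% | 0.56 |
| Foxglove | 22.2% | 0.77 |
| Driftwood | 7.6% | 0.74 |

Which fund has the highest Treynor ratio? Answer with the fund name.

Vanguardia: Treynor = (22.6% − 4.6%) / 0.56 = 32.143
Foxglove: Treynor = (22.2% − 4.6%) / 0.77 = 22.857
Driftwood: Treynor = (7.6% − 4.6%) / 0.74 = 4.054
Highest: Vanguardia (32.143).

Vanguardia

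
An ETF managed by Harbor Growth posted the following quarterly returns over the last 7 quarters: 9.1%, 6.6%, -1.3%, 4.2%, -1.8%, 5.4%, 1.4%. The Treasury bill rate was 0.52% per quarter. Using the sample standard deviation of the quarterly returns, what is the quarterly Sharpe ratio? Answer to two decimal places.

0.70

r̄ = (9.1 + 6.6 − 1.3 + 4.2 − 1.8 + 5.4 + 1.4) / 7 = 23.60 / 7 = 3.3714%
Σ(r − r̄)² = (9.1 − 3.3714)² + (6.6 − 3.3714)² + … = 100.4943
sample σ = √(100.4943 / 6) = √16.7491 = 4.0926%
Sharpe = (r̄ − rf) / σ = (3.3714 − 0.52) / 4.0926 = 2.8514 / 4.0926 = 0.6967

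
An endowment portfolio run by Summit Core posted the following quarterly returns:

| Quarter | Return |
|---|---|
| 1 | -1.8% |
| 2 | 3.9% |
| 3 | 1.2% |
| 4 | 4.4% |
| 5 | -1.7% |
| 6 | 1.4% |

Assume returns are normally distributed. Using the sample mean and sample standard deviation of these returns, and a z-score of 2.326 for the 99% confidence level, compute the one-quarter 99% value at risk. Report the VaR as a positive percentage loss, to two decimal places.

μ = (-1.8 + 3.9 + 1.2 + 4.4 − 1.7 + 1.4) / 6 = 1.2333%
Sample σ = √[Σ(r − μ)² / 5] = √[34.9733 / 5] = √6.9947 = 2.6447%
VaR = −(μ − z·σ) = −(1.2333 − 2.326 × 2.6447) = −(-4.9183) = 4.9183%

4.92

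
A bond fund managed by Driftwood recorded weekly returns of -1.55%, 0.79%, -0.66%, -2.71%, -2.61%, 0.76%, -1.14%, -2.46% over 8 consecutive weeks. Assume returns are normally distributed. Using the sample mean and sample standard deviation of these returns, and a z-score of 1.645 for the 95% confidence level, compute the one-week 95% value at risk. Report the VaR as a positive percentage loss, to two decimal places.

r̄ = (-1.55 + 0.79 − 0.66 − 2.71 − 2.61 + 0.76 − 1.14 − 2.46) / 8 = -9.580 / 8 = -1.1975%
Σ(r − r̄)² = 14.0752; sample σ = √(14.0752/7) = 1.4180%
VaR = −(r̄ − z·σ) = −(-1.1975 − 1.645 × 1.4180) = −(-3.5301) = 3.5301%

3.53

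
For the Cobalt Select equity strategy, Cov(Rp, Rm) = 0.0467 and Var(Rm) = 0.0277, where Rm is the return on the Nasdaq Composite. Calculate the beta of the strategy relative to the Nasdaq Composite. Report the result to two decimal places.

1.69

β = Cov(Rp, Rm) / Var(Rm) = 0.0467 / 0.0277 = 1.6859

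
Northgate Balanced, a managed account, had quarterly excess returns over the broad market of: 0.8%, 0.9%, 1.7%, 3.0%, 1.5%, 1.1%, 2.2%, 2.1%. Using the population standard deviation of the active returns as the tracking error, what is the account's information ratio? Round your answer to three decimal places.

2.369

Mean return r̄ = 13.30 / 8 = 1.6625%
Population σ = √[Σ(r − r̄)² / 8] = √[3.9388 / 8] = √0.4924 = 0.7017%
IR = r̄ / tracking error = 1.6625 / 0.7017 = 2.3692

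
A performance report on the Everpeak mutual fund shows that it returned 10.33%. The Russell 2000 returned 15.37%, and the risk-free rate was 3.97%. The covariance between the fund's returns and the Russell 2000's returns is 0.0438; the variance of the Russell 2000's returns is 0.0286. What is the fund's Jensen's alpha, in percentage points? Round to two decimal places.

-11.10

β = Cov / Var = 0.0438 / 0.0286 = 1.5315
E[R] = Rf + β(Rm − Rf) = 3.97% + 1.5315 × (15.37% − 3.97%) = 21.4291%
α = Rp − E[R] = 10.33% − 21.4291% = -11.0991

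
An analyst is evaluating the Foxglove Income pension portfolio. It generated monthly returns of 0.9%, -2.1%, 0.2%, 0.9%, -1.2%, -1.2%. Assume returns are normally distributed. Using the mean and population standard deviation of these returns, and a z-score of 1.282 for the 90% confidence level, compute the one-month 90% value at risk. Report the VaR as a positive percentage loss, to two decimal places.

r̄ = (0.9 − 2.1 + 0.2 + 0.9 − 1.2 − 1.2) / 6 = -0.4167%
Σ(r − r̄)² = 7.9083; population σ = √(7.9083/6) = 1.1481%
VaR = −(r̄ − z·σ) = −(-0.4167 − 1.282 × 1.1481) = −(-1.8886) = 1.8886%

1.89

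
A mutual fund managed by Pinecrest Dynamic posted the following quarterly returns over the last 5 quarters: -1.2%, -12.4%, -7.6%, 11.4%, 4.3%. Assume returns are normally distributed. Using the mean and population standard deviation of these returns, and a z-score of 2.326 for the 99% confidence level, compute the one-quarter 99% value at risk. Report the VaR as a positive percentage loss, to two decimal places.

20.71

Mean return μ = -5.50 / 5 = -1.1000%
Σ(r − μ)² = (-1.2 − (-1.1000))² + (-12.4 − (-1.1000))² + (-7.6 − (-1.1000))² + … = 355.3600
σ = √[355.3600 / 5] = 8.4304%
VaR = −(μ − z·σ) = −(-1.1000 − 2.326 × 8.4304) = −(-20.7091) = 20.7091%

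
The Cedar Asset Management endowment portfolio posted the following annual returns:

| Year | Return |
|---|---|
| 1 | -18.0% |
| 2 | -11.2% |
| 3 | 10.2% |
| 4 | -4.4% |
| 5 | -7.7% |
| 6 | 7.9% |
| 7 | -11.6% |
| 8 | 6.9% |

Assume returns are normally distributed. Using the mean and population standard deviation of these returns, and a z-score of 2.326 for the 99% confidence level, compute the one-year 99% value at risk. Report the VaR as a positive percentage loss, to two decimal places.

26.45

μ = (-18 − 11.2 + 10.2 − 4.4 − 7.7 + 7.9 − 11.6 + 6.9) / 8 = -27.90 / 8 = -3.4875%
Σ(r − μ)² = 779.4088; population σ = √(779.4088/8) = 9.8705%
VaR = −(μ − z·σ) = −(-3.4875 − 2.326 × 9.8705) = −(-26.4463) = 26.4463%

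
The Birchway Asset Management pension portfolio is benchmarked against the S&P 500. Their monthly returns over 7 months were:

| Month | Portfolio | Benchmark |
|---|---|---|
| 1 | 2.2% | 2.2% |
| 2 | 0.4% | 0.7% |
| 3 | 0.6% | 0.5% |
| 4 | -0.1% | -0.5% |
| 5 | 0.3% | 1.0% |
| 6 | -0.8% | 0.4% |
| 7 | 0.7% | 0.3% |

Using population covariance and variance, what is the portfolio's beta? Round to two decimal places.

r̄p = 0.4714%,  r̄m = 0.6571%
Cov = Σ(rp − r̄p)(rm − r̄m) / 7 = 0.4988
Var(rm) = Σ(rm − r̄m)² / 7 = 0.5796
β = Cov / Var = 0.4988 / 0.5796 = 0.8606

0.86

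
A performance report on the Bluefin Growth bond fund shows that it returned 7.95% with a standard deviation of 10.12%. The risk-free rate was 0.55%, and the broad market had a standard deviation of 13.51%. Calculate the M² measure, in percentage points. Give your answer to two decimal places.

10.43

Sharpe = (Rp − Rf) / σp = (7.95% − 0.55%) / 10.12% = 0.7312
M² = Rf + Sharpe × σm = 0.55% + 0.7312 × 13.51% = 10.4285%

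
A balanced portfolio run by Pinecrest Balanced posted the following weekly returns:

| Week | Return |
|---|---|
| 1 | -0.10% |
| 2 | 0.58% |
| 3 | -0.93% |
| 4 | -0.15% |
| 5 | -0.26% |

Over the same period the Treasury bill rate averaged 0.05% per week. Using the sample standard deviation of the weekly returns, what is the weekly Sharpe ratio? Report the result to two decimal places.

r̄ = (-0.1 + 0.58 − 0.93 − 0.15 − 0.26) / 5 = -0.1720%
Σ(r − r̄)² = (-0.1 − (-0.1720))² + (0.58 − (-0.1720))² + … = 1.1535
σ = √[1.1535 / 4] = 0.5370%
Sharpe = (r̄ − rf) / σ = (-0.1720 − 0.05) / 0.5370 = -0.2220 / 0.5370 = -0.4134

-0.41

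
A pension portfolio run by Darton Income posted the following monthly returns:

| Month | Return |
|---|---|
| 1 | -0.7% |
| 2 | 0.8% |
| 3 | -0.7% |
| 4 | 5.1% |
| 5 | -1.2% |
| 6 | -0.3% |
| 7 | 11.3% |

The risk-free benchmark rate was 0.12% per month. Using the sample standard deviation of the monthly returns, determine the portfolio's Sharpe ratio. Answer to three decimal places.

μ = (-0.7 + 0.8 − 0.7 + 5.1 − 1.2 − 0.3 + 11.3) / 7 = 2.0429%
Sample σ = √[Σ(r − μ)² / 6] = √[127.6371 / 6] = √21.2729 = 4.6123%
Sharpe = (μ − rf) / σ = (2.0429 − 0.12) / 4.6123 = 1.9229 / 4.6123 = 0.4169

0.417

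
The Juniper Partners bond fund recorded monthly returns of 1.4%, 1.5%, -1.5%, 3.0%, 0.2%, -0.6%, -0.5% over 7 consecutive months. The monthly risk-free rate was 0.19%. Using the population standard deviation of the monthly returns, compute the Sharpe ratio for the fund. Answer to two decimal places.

r̄ = (1.4 + 1.5 − 1.5 + 3 + 0.2 − 0.6 − 0.5) / 7 = 3.50 / 7 = 0.5000%
Population std dev = √[14.3600 / 7] = 1.4323%
Sharpe = (r̄ − rf) / σ = (0.5000 − 0.19) / 1.4323 = 0.3100 / 1.4323 = 0.2164

0.22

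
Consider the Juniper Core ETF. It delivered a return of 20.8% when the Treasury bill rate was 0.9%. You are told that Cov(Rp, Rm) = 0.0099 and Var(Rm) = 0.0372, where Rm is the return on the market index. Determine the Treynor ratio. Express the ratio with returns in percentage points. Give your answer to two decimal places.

74.78

β = Cov / Var = 0.0099 / 0.0372 = 0.2661
Treynor = (Rp − Rf) / β = (20.8% − 0.9%) / 0.2661 = 19.90 / 0.2661 = 74.7839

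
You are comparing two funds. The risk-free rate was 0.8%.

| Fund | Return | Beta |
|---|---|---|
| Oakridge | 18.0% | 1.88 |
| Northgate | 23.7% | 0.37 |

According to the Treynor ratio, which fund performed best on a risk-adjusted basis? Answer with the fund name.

Northgate

Oakridge: Treynor = (18.0% − 0.8%) / 1.88 = 9.149
Northgate: Treynor = (23.7% − 0.8%) / 0.37 = 61.892
Highest: Northgate (61.892).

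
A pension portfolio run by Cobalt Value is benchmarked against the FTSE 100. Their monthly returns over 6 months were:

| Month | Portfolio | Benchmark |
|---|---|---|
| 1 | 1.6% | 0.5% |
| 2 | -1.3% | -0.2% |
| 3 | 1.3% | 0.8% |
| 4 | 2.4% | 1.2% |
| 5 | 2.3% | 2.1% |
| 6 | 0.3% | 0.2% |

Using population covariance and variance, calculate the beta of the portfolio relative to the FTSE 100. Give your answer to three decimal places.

1.461

r̄p = 1.1000%,  r̄m = 0.7667%
Cov = Σ(rp − r̄p)(rm − r̄m) / 6 = 0.8017
Var(rm) = Σ(rm − r̄m)² / 6 = 0.5489
β = Cov / Var = 0.8017 / 0.5489 = 1.4606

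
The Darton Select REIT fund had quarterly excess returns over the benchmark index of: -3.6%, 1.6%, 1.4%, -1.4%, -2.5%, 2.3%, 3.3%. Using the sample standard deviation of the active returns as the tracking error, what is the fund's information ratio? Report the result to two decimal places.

r̄ = (-3.6 + 1.6 + 1.4 − 1.4 − 2.5 + 2.3 + 3.3) / 7 = 1.10 / 7 = 0.1571%
Σ(r − r̄)² = 41.6971; sample σ = √(41.6971/6) = 2.6362%
IR = r̄ / tracking error = 0.1571 / 2.6362 = 0.0596

0.06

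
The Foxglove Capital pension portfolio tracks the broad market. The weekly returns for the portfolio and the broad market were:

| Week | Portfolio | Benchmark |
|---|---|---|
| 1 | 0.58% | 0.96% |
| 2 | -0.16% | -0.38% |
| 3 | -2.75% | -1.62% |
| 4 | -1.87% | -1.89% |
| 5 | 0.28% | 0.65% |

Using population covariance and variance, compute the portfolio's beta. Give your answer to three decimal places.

1.054

r̄p = -0.7840%,  r̄m = -0.4560%
Cov = Σ(rp − r̄p)(rm − r̄m) / 5 = 1.4003
Var(rm) = Σ(rm − r̄m)² / 5 = 1.3291
β = Cov / Var = 1.4003 / 1.3291 = 1.0536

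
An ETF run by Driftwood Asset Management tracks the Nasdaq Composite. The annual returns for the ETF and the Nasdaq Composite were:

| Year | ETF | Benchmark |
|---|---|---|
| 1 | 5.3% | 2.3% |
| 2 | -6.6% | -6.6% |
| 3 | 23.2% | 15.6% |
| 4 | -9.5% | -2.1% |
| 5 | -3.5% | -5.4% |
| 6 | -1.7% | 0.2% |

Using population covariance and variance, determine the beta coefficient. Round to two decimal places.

1.40

r̄p = 1.2000%,  r̄m = 0.6667%
Cov = Σ(rp − r̄p)(rm − r̄m) / 6 = 75.2300
Var(rm) = Σ(rm − r̄m)² / 6 = 53.8589
β = Cov / Var = 75.2300 / 53.8589 = 1.3968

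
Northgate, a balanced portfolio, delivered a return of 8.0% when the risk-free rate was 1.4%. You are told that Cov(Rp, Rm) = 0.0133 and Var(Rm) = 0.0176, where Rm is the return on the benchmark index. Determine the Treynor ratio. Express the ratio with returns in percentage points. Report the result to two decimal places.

8.73

β = Cov / Var = 0.0133 / 0.0176 = 0.7557
Treynor = (Rp − Rf) / β = (8.0% − 1.4%) / 0.7557 = 6.60 / 0.7557 = 8.7336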